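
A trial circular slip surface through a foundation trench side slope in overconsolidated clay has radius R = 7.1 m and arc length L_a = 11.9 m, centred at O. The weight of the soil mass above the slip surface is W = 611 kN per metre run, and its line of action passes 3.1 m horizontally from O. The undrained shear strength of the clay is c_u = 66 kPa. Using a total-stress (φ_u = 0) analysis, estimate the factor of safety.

FS = 2.94

Taking moments about the centre O, the resisting moment is provided by the undrained shear strength acting along the arc:
M_R = c_u·L_a·R = 66·11.90·7.1 = 5576.3 kN·m/m
M_D = W·d = 611·3.1 = 1894.1 kN·m/m
FS = M_R / M_D = 5576.3 / 1894.1 = 2.944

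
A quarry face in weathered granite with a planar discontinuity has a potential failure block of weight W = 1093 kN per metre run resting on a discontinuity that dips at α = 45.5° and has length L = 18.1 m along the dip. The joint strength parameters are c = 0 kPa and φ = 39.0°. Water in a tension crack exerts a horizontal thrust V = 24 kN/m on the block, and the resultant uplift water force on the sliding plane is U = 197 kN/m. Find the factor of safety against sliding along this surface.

FS = 0.56

Resolving the block weight along and normal to the plane and applying the Mohr–Coulomb strength on the joint:
N' = W cosα − U − V sinα = 1093·cos45.5° − 197 − 24·sin45.5° = 552.0 kN/m
Driving force T = W sinα + V cosα = 1093·sin45.5° + 24·cos45.5° = 796.4 kN/m
Resisting force R = c·L + N'·tanφ = 0·18.1 + 552.0·tan39.0° = 0.0 + 447.0 = 447.0 kN/m
FS = R / T = 447.0 / 796.4 = 0.561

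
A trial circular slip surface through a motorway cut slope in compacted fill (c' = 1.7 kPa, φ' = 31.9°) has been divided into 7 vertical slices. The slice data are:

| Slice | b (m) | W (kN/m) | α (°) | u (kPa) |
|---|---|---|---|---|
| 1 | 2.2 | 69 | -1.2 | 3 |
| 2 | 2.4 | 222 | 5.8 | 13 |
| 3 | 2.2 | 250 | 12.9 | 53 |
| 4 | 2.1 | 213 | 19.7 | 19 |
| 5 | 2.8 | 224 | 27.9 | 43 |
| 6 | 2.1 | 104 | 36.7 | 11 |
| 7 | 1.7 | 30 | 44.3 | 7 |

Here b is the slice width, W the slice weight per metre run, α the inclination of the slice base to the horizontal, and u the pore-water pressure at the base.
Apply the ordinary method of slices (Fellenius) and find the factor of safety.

Ordinary method of slices: FS = Σ[c'·Δl_i + (W_i cosα_i − u_i·Δl_i)·tanφ'] / Σ W_i sinα_i, with Δl_i = b_i / cosα_i.
Slice 1: Δl = 2.2/cos(-1.2°) = 2.200 m; N'_1 = 69·cos(-1.2°) − 3·2.200 = 62.4; c'Δl = 3.74; W sinα = -1.4
Slice 2: Δl = 2.4/cos5.8° = 2.412 m; N'_2 = 222·cos5.8° − 13·2.412 = 189.5; c'Δl = 4.10; W sinα = 22.4
Slice 3: Δl = 2.2/cos12.9° = 2.257 m; N'_3 = 250·cos12.9° − 53·2.257 = 124.1; c'Δl = 3.84; W sinα = 55.8
Slice 4: Δl = 2.1/cos19.7° = 2.231 m; N'_4 = 213·cos19.7° − 19·2.231 = 158.2; c'Δl = 3.79; W sinα = 71.8
Slice 5: Δl = 2.8/cos27.9° = 3.168 m; N'_5 = 224·cos27.9° − 43·3.168 = 61.7; c'Δl = 5.39; W sinα = 104.8
Slice 6: Δl = 2.1/cos36.7° = 2.619 m; N'_6 = 104·cos36.7° − 11·2.619 = 54.6; c'Δl = 4.45; W sinα = 62.2
Slice 7: Δl = 1.7/cos44.3° = 2.375 m; N'_7 = 30·cos44.3° − 7·2.375 = 4.8; c'Δl = 4.04; W sinα = 21.0
Σc'Δl = 29.3 kN/m; ΣN' = 655.3 kN/m; ΣW sinα = 336.5 kN/m
Resisting = 29.3 + 655.3·tan31.9° = 29.3 + 407.9 = 437.2 kN/m
FS = 437.2 / 336.5 = 1.299

FS = 1.30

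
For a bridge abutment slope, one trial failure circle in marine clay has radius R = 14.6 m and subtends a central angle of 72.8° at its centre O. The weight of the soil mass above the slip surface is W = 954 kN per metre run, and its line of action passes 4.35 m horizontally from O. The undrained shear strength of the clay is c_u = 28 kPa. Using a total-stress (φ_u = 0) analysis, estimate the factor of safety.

FS = 1.83

Taking moments about the centre O, the resisting moment is provided by the undrained shear strength acting along the arc:
Arc length L_a = R·θ = 14.6·(72.8°·π/180) = 14.6·1.2706 = 18.55 m
M_R = c_u·L_a·R = 28·18.55·14.6 = 7583.5 kN·m/m
M_D = W·d = 954·4.35 = 4149.9 kN·m/m
FS = M_R / M_D = 7583.5 / 4149.9 = 1.827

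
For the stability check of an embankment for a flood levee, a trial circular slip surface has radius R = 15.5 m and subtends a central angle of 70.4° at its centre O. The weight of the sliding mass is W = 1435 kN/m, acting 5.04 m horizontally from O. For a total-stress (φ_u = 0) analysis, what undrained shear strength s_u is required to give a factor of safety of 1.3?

FS = s_u·L_a·R / (W·d), so s_u = FS·W·d / (L_a·R).
Arc length L_a = R·θ = 15.5·(70.4°·π/180) = 15.5·1.2287 = 19.05 m
s_u = 1.3·1435·5.04 / (19.05·15.5) = 9402.1 / 295.20 = 31.85 kPa

s_u = 31.9 kPa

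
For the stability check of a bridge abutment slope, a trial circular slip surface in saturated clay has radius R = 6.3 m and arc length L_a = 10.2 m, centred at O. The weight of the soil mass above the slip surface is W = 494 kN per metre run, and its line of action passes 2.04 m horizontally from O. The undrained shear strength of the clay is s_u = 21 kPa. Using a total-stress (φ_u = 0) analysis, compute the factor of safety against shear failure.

Taking moments about the centre O, the resisting moment is provided by the undrained shear strength acting along the arc:
M_R = s_u·L_a·R = 21·10.20·6.3 = 1349.5 kN·m/m
M_D = W·d = 494·2.04 = 1007.8 kN·m/m
FS = M_R / M_D = 1349.5 / 1007.8 = 1.339

FS = 1.34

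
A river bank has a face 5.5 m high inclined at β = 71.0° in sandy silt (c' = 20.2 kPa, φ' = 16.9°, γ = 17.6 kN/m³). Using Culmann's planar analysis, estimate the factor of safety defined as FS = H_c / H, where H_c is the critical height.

H_c = (4c'/γ) · sinβ cosφ' / [1 − cos(β − φ')]
    = (4·20.2/17.6) · sin71.0°·cos16.9° / [1 − cos54.1°]
    = 4.591 · 0.9047 / 0.4136 = 10.04 m
FS = H_c / H = 10.04 / 5.5 = 1.826

FS = 1.83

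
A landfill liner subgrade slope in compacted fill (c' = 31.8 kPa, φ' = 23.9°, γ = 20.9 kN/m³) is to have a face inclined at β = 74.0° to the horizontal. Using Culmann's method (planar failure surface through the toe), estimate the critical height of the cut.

Culmann's analysis gives the critical failure plane at α_cr = (β + φ')/2 = (74.0 + 23.9)/2 = 49.0°, and the critical height
H_c = (4c'/γ) · sinβ cosφ' / [1 − cos(β − φ')]
    = (4·31.8/20.9) · sin74.0°·cos23.9° / [1 − cos(50.1°)]
    = 6.086 · 0.9613·0.9143 / [1 − 0.6414]
    = 6.086 · 0.8788 / 0.3586
    = 14.92 m

H_c = 14.92 m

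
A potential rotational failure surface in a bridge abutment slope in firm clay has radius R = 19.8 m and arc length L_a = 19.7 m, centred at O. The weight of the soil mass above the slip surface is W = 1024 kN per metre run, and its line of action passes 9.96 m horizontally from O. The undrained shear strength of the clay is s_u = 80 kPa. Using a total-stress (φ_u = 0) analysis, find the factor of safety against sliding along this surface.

Taking moments about the centre O, the resisting moment is provided by the undrained shear strength acting along the arc:
M_R = s_u·L_a·R = 80·19.70·19.8 = 31204.8 kN·m/m
M_D = W·d = 1024·9.96 = 10199.0 kN·m/m
FS = M_R / M_D = 31204.8 / 10199.0 = 3.060

FS = 3.06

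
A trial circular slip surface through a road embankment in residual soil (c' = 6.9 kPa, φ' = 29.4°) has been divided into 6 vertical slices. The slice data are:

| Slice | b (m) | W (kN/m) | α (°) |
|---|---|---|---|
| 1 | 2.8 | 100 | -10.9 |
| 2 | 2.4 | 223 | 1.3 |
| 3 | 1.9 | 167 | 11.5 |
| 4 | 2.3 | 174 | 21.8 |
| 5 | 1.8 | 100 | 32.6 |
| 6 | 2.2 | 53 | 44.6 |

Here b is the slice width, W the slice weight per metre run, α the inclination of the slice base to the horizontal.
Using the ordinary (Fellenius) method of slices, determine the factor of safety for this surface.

FS = 3.06

Ordinary method of slices: FS = Σ[c'·Δl_i + (W_i cosα_i)·tanφ'] / Σ W_i sinα_i, with Δl_i = b_i / cosα_i.
Slice 1: Δl = 2.8/cos(-10.9°) = 2.851 m; N'_1 = 100·cos(-10.9°) = 98.2; c'Δl = 19.67; W sinα = -18.9
Slice 2: Δl = 2.4/cos1.3° = 2.401 m; N'_2 = 223·cos1.3° = 222.9; c'Δl = 16.56; W sinα = 5.1
Slice 3: Δl = 1.9/cos11.5° = 1.939 m; N'_3 = 167·cos11.5° = 163.6; c'Δl = 13.38; W sinα = 33.3
Slice 4: Δl = 2.3/cos21.8° = 2.477 m; N'_4 = 174·cos21.8° = 161.6; c'Δl = 17.09; W sinα = 64.6
Slice 5: Δl = 1.8/cos32.6° = 2.137 m; N'_5 = 100·cos32.6° = 84.2; c'Δl = 14.74; W sinα = 53.9
Slice 6: Δl = 2.2/cos44.6° = 3.090 m; N'_6 = 53·cos44.6° = 37.7; c'Δl = 21.32; W sinα = 37.2
Σc'Δl = 102.8 kN/m; ΣN' = 768.3 kN/m; ΣW sinα = 175.2 kN/m
Resisting = 102.8 + 768.3·tan29.4° = 102.8 + 432.9 = 535.7 kN/m
FS = 535.7 / 175.2 = 3.058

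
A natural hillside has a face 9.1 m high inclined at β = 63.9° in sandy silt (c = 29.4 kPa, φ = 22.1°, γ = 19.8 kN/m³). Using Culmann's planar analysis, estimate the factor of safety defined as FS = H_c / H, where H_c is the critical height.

FS = 2.13

H_c = (4c/γ) · sinβ cosφ / [1 − cos(β − φ)]
    = (4·29.4/19.8) · sin63.9°·cos22.1° / [1 − cos41.8°]
    = 5.939 · 0.8320 / 0.2545 = 19.42 m
FS = H_c / H = 19.42 / 9.1 = 2.134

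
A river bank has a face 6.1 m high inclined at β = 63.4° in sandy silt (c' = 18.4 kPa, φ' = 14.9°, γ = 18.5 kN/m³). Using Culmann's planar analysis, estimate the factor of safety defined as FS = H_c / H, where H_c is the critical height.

FS = 1.67

H_c = (4c'/γ) · sinβ cosφ' / [1 − cos(β − φ')]
    = (4·18.4/18.5) · sin63.4°·cos14.9° / [1 − cos48.5°]
    = 3.978 · 0.8641 / 0.3374 = 10.19 m
FS = H_c / H = 10.19 / 6.1 = 1.670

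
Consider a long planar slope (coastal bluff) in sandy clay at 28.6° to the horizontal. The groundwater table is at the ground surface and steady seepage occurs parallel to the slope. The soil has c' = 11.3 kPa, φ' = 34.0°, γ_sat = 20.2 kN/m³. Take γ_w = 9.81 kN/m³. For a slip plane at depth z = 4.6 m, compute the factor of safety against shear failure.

FS = 0.93

With seepage parallel to the slope and the water table at the surface, the effective normal stress on the slip plane uses the buoyant unit weight γ' = γ_sat − γ_w while the driving shear stress uses γ_sat:
FS = [c' + γ' z cos²β tanφ'] / [γ_sat z sinβ cosβ]
γ' = 20.2 − 9.81 = 10.39 kN/m³
Numerator = 11.3 + 10.39·4.6·cos²28.6°·tan34.0° = 11.3 + 10.39·4.6·0.7709·0.6745 = 36.150 kPa
Denominator = 20.2·4.6·sin28.6°·cos28.6° = 20.2·4.6·0.4787·0.8780 = 39.053 kPa
FS = 36.150 / 39.053 = 0.926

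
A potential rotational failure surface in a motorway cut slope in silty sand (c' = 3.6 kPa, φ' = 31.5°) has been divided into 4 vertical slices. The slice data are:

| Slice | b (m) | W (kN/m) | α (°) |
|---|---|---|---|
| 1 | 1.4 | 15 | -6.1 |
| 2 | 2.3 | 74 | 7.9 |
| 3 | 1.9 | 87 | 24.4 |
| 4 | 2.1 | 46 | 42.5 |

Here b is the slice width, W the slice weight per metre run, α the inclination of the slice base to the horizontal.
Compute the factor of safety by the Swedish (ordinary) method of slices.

FS = 2.04

Ordinary method of slices: FS = Σ[c'·Δl_i + (W_i cosα_i)·tanφ'] / Σ W_i sinα_i, with Δl_i = b_i / cosα_i.
Slice 1: Δl = 1.4/cos(-6.1°) = 1.408 m; N'_1 = 15·cos(-6.1°) = 14.9; c'Δl = 5.07; W sinα = -1.6
Slice 2: Δl = 2.3/cos7.9° = 2.322 m; N'_2 = 74·cos7.9° = 73.3; c'Δl = 8.36; W sinα = 10.2
Slice 3: Δl = 1.9/cos24.4° = 2.086 m; N'_3 = 87·cos24.4° = 79.2; c'Δl = 7.51; W sinα = 35.9
Slice 4: Δl = 2.1/cos42.5° = 2.848 m; N'_4 = 46·cos42.5° = 33.9; c'Δl = 10.25; W sinα = 31.1
Σc'Δl = 31.2 kN/m; ΣN' = 201.4 kN/m; ΣW sinα = 75.6 kN/m
Resisting = 31.2 + 201.4·tan31.5° = 31.2 + 123.4 = 154.6 kN/m
FS = 154.6 / 75.6 = 2.045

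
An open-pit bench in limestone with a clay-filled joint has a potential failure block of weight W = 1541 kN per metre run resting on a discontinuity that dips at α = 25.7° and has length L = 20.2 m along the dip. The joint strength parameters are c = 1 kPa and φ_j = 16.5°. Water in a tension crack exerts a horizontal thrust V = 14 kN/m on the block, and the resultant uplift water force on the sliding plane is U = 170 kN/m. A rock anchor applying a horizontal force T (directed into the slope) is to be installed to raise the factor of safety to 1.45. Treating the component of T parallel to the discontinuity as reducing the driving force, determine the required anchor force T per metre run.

Resolving forces along and normal to the sliding plane, with the horizontal anchor force T adding T·sinα to the effective normal force and T·cosα acting up the plane against the driving force:
FS = [cL + (W cosα − U − V sinα + T sinα) tanφ_j] / [W sinα + V cosα − T cosα]
Without the anchor: N' = 1212.5 kN/m, driving T_d = 680.9 kN/m, resisting R = 1·20.2 + 1212.5·tan16.5° = 379.4 kN/m, FS = 0.56.
Setting FS = 1.45 and solving for T:
1.45·(680.9 − T cos25.7°) = 379.4 + T sin25.7°·tan16.5°
T·(sin25.7°·tan16.5° + 1.45·cos25.7°) = 1.45·680.9 − 379.4
T·(0.4337·0.2962 + 1.45·0.9011) = 987.3 − 379.4 = 607.9
T·1.4350 = 607.9
T = 423.6 kN/m

T = 424 kN/m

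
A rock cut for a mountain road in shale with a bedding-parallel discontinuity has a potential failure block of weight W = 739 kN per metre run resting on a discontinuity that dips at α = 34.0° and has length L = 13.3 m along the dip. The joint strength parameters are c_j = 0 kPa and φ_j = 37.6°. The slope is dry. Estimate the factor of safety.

FS = 1.14

Resolving the block weight along and normal to the plane and applying the Mohr–Coulomb strength on the joint:
N' = W cosα = 739·cos34.0° = 612.7 kN/m
Driving force T = W sinα = 739·sin34.0° = 413.2 kN/m
Resisting force R = c_j·L + N'·tanφ_j = 0·13.3 + 612.7·tan37.6° = 0.0 + 471.8 = 471.8 kN/m
FS = R / T = 471.8 / 413.2 = 1.142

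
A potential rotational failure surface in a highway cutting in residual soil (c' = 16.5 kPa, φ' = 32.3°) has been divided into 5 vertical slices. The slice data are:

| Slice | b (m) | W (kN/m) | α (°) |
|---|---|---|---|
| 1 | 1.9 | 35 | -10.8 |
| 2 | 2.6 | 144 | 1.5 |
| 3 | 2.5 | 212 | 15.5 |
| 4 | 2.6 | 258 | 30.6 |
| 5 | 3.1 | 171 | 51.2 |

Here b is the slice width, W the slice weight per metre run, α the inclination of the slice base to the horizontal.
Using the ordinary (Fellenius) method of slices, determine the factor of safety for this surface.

Ordinary method of slices: FS = Σ[c'·Δl_i + (W_i cosα_i)·tanφ'] / Σ W_i sinα_i, with Δl_i = b_i / cosα_i.
Slice 1: Δl = 1.9/cos(-10.8°) = 1.934 m; N'_1 = 35·cos(-10.8°) = 34.4; c'Δl = 31.92; W sinα = -6.6
Slice 2: Δl = 2.6/cos1.5° = 2.601 m; N'_2 = 144·cos1.5° = 144.0; c'Δl = 42.91; W sinα = 3.8
Slice 3: Δl = 2.5/cos15.5° = 2.594 m; N'_3 = 212·cos15.5° = 204.3; c'Δl = 42.81; W sinα = 56.7
Slice 4: Δl = 2.6/cos30.6° = 3.021 m; N'_4 = 258·cos30.6° = 222.1; c'Δl = 49.84; W sinα = 131.3
Slice 5: Δl = 3.1/cos51.2° = 4.947 m; N'_5 = 171·cos51.2° = 107.1; c'Δl = 81.63; W sinα = 133.3
Σc'Δl = 249.1 kN/m; ΣN' = 711.8 kN/m; ΣW sinα = 318.5 kN/m
Resisting = 249.1 + 711.8·tan32.3° = 249.1 + 450.0 = 699.1 kN/m
FS = 699.1 / 318.5 = 2.195

FS = 2.20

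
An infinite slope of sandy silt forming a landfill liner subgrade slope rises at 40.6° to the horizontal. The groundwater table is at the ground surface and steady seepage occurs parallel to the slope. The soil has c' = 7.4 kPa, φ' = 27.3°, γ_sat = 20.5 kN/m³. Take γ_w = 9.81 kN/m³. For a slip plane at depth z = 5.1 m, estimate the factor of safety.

With seepage parallel to the slope and the water table at the surface, the effective normal stress on the slip plane uses the buoyant unit weight γ' = γ_sat − γ_w while the driving shear stress uses γ_sat:
FS = [c' + γ' z cos²β tanφ'] / [γ_sat z sinβ cosβ]
γ' = 20.5 − 9.81 = 10.69 kN/m³
Numerator = 7.4 + 10.69·5.1·cos²40.6°·tan27.3° = 7.4 + 10.69·5.1·0.5765·0.5161 = 23.622 kPa
Denominator = 20.5·5.1·sin40.6°·cos40.6° = 20.5·5.1·0.6508·0.7593 = 51.660 kPa
FS = 23.622 / 51.660 = 0.457

FS = 0.46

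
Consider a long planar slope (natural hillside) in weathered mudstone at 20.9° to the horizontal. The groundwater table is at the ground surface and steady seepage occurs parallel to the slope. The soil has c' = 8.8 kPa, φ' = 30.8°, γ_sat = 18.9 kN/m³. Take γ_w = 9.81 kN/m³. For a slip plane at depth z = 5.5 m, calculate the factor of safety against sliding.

With seepage parallel to the slope and the water table at the surface, the effective normal stress on the slip plane uses the buoyant unit weight γ' = γ_sat − γ_w while the driving shear stress uses γ_sat:
FS = [c' + γ' z cos²β tanφ'] / [γ_sat z sinβ cosβ]
γ' = 18.9 − 9.81 = 9.09 kN/m³
Numerator = 8.8 + 9.09·5.5·cos²20.9°·tan30.8° = 8.8 + 9.09·5.5·0.8727·0.5961 = 34.810 kPa
Denominator = 18.9·5.5·sin20.9°·cos20.9° = 18.9·5.5·0.3567·0.9342 = 34.643 kPa
FS = 34.810 / 34.643 = 1.005

FS = 1.00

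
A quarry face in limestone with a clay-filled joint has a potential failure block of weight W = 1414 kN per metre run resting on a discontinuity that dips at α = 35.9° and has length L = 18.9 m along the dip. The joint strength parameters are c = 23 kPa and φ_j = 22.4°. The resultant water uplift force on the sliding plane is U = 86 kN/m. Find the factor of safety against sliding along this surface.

FS = 1.05

Resolving the block weight along and normal to the plane and applying the Mohr–Coulomb strength on the joint:
N' = W cosα − U = 1414·cos35.9° − 86 = 1059.4 kN/m
Driving force T = W sinα = 1414·sin35.9° = 829.1 kN/m
Resisting force R = c·L + N'·tanφ_j = 23·18.9 + 1059.4·tan22.4° = 434.7 + 436.7 = 871.4 kN/m
FS = R / T = 871.4 / 829.1 = 1.051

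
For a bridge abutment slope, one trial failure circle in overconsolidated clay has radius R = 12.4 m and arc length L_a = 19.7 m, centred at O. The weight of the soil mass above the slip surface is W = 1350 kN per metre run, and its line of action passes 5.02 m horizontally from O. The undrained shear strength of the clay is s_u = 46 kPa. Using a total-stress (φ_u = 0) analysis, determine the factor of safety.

FS = 1.66

Taking moments about the centre O, the resisting moment is provided by the undrained shear strength acting along the arc:
M_R = s_u·L_a·R = 46·19.70·12.4 = 11236.9 kN·m/m
M_D = W·d = 1350·5.02 = 6777.0 kN·m/m
FS = M_R / M_D = 11236.9 / 6777.0 = 1.658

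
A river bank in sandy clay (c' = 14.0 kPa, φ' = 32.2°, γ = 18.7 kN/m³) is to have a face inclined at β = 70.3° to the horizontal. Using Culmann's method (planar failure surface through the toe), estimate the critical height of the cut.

H_c = 11.20 m

Culmann's analysis gives the critical failure plane at α_cr = (β + φ')/2 = (70.3 + 32.2)/2 = 51.2°, and the critical height
H_c = (4c'/γ) · sinβ cosφ' / [1 − cos(β − φ')]
    = (4·14.0/18.7) · sin70.3°·cos32.2° / [1 − cos(38.1°)]
    = 2.995 · 0.9415·0.8462 / [1 − 0.7869]
    = 2.995 · 0.7967 / 0.2131
    = 11.20 m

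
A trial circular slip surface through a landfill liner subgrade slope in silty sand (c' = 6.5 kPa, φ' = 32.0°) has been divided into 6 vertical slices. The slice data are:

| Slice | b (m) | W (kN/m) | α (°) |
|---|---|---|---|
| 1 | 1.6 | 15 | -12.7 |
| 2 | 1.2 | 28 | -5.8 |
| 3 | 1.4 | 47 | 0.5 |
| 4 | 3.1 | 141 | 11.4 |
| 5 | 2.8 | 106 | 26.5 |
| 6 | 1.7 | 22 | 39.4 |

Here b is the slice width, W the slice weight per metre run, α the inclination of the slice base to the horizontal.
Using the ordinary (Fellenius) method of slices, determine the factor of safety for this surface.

FS = 3.54

Ordinary method of slices: FS = Σ[c'·Δl_i + (W_i cosα_i)·tanφ'] / Σ W_i sinα_i, with Δl_i = b_i / cosα_i.
Slice 1: Δl = 1.6/cos(-12.7°) = 1.640 m; N'_1 = 15·cos(-12.7°) = 14.6; c'Δl = 10.66; W sinα = -3.3
Slice 2: Δl = 1.2/cos(-5.8°) = 1.206 m; N'_2 = 28·cos(-5.8°) = 27.9; c'Δl = 7.84; W sinα = -2.8
Slice 3: Δl = 1.4/cos0.5° = 1.400 m; N'_3 = 47·cos0.5° = 47.0; c'Δl = 9.10; W sinα = 0.4
Slice 4: Δl = 3.1/cos11.4° = 3.162 m; N'_4 = 141·cos11.4° = 138.2; c'Δl = 20.56; W sinα = 27.9
Slice 5: Δl = 2.8/cos26.5° = 3.129 m; N'_5 = 106·cos26.5° = 94.9; c'Δl = 20.34; W sinα = 47.3
Slice 6: Δl = 1.7/cos39.4° = 2.200 m; N'_6 = 22·cos39.4° = 17.0; c'Δl = 14.30; W sinα = 14.0
Σc'Δl = 82.8 kN/m; ΣN' = 339.6 kN/m; ΣW sinα = 83.4 kN/m
Resisting = 82.8 + 339.6·tan32.0° = 82.8 + 212.2 = 295.0 kN/m
FS = 295.0 / 83.4 = 3.536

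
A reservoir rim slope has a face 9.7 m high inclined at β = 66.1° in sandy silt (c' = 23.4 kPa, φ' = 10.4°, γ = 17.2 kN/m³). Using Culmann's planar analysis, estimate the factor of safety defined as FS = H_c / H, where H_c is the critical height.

FS = 1.16

H_c = (4c'/γ) · sinβ cosφ' / [1 − cos(β − φ')]
    = (4·23.4/17.2) · sin66.1°·cos10.4° / [1 − cos55.7°]
    = 5.442 · 0.8992 / 0.4365 = 11.21 m
FS = H_c / H = 11.21 / 9.7 = 1.156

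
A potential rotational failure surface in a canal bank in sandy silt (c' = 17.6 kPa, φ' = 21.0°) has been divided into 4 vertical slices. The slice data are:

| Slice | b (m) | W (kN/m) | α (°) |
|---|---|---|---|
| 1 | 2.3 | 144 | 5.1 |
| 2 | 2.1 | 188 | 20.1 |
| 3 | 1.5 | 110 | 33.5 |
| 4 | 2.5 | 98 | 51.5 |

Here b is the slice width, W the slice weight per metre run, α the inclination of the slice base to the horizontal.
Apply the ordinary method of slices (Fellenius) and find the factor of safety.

FS = 1.69

Ordinary method of slices: FS = Σ[c'·Δl_i + (W_i cosα_i)·tanφ'] / Σ W_i sinα_i, with Δl_i = b_i / cosα_i.
Slice 1: Δl = 2.3/cos5.1° = 2.309 m; N'_1 = 144·cos5.1° = 143.4; c'Δl = 40.64; W sinα = 12.8
Slice 2: Δl = 2.1/cos20.1° = 2.236 m; N'_2 = 188·cos20.1° = 176.5; c'Δl = 39.36; W sinα = 64.6
Slice 3: Δl = 1.5/cos33.5° = 1.799 m; N'_3 = 110·cos33.5° = 91.7; c'Δl = 31.66; W sinα = 60.7
Slice 4: Δl = 2.5/cos51.5° = 4.016 m; N'_4 = 98·cos51.5° = 61.0; c'Δl = 70.68; W sinα = 76.7
Σc'Δl = 182.3 kN/m; ΣN' = 472.7 kN/m; ΣW sinα = 214.8 kN/m
Resisting = 182.3 + 472.7·tan21.0° = 182.3 + 181.5 = 363.8 kN/m
FS = 363.8 / 214.8 = 1.694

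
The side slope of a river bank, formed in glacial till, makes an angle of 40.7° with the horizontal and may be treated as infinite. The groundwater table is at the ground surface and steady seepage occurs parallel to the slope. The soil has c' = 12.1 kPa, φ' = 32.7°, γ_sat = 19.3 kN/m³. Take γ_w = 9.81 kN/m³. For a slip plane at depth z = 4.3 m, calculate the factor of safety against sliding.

FS = 0.66

With seepage parallel to the slope and the water table at the surface, the effective normal stress on the slip plane uses the buoyant unit weight γ' = γ_sat − γ_w while the driving shear stress uses γ_sat:
FS = [c' + γ' z cos²β tanφ'] / [γ_sat z sinβ cosβ]
γ' = 19.3 − 9.81 = 9.49 kN/m³
Numerator = 12.1 + 9.49·4.3·cos²40.7°·tan32.7° = 12.1 + 9.49·4.3·0.5748·0.6420 = 27.158 kPa
Denominator = 19.3·4.3·sin40.7°·cos40.7° = 19.3·4.3·0.6521·0.7581 = 41.028 kPa
FS = 27.158 / 41.028 = 0.662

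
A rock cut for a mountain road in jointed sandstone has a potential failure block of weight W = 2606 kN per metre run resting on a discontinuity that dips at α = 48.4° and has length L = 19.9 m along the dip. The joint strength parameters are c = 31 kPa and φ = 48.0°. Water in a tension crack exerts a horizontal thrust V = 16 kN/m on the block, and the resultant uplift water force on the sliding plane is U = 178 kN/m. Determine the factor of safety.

Resolving the block weight along and normal to the plane and applying the Mohr–Coulomb strength on the joint:
N' = W cosα − U − V sinα = 2606·cos48.4° − 178 − 16·sin48.4° = 1540.2 kN/m
Driving force T = W sinα + V cosα = 2606·sin48.4° + 16·cos48.4° = 1959.4 kN/m
Resisting force R = c·L + N'·tanφ = 31·19.9 + 1540.2·tan48.0° = 616.9 + 1710.6 = 2327.5 kN/m
FS = R / T = 2327.5 / 1959.4 = 1.188

FS = 1.19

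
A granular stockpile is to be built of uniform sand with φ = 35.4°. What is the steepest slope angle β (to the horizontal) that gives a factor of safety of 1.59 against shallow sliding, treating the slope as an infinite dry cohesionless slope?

β = 24.1°

For an infinite dry cohesionless slope FS = tanφ/tanβ, so tanβ = tanφ / FS.
tanβ = tan35.4° / 1.59 = 0.7107 / 1.59 = 0.4470
β = arctan(0.4470) = 24.08°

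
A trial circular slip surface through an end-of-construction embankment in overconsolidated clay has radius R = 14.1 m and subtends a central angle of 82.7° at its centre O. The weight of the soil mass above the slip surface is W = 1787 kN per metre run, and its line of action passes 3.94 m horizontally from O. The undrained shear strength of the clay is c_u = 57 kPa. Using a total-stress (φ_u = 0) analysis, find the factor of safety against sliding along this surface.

Taking moments about the centre O, the resisting moment is provided by the undrained shear strength acting along the arc:
Arc length L_a = R·θ = 14.1·(82.7°·π/180) = 14.1·1.4434 = 20.35 m
M_R = c_u·L_a·R = 57·20.35·14.1 = 16356.7 kN·m/m
M_D = W·d = 1787·3.94 = 7040.8 kN·m/m
FS = M_R / M_D = 16356.7 / 7040.8 = 2.323

FS = 2.32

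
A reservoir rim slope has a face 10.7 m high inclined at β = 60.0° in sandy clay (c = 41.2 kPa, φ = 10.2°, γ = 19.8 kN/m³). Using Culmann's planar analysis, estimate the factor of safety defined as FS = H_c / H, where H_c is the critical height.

FS = 1.87

H_c = (4c/γ) · sinβ cosφ / [1 − cos(β − φ)]
    = (4·41.2/19.8) · sin60.0°·cos10.2° / [1 − cos49.8°]
    = 8.323 · 0.8523 / 0.3545 = 20.01 m
FS = H_c / H = 20.01 / 10.7 = 1.870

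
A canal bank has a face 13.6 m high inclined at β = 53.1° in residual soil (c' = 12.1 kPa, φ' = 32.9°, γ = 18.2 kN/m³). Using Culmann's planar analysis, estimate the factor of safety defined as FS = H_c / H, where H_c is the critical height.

FS = 2.13

H_c = (4c'/γ) · sinβ cosφ' / [1 − cos(β − φ')]
    = (4·12.1/18.2) · sin53.1°·cos32.9° / [1 − cos20.2°]
    = 2.659 · 0.6714 / 0.0615 = 29.03 m
FS = H_c / H = 29.03 / 13.6 = 2.135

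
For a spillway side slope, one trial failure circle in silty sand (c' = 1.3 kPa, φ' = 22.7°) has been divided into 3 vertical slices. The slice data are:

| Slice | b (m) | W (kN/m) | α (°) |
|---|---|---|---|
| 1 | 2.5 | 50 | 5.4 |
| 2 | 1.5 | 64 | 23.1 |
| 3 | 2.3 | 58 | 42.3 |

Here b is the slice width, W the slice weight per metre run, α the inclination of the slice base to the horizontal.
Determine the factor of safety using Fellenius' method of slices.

Ordinary method of slices: FS = Σ[c'·Δl_i + (W_i cosα_i)·tanφ'] / Σ W_i sinα_i, with Δl_i = b_i / cosα_i.
Slice 1: Δl = 2.5/cos5.4° = 2.511 m; N'_1 = 50·cos5.4° = 49.8; c'Δl = 3.26; W sinα = 4.7
Slice 2: Δl = 1.5/cos23.1° = 1.631 m; N'_2 = 64·cos23.1° = 58.9; c'Δl = 2.12; W sinα = 25.1
Slice 3: Δl = 2.3/cos42.3° = 3.110 m; N'_3 = 58·cos42.3° = 42.9; c'Δl = 4.04; W sinα = 39.0
Σc'Δl = 9.4 kN/m; ΣN' = 151.5 kN/m; ΣW sinα = 68.8 kN/m
Resisting = 9.4 + 151.5·tan22.7° = 9.4 + 63.4 = 72.8 kN/m
FS = 72.8 / 68.8 = 1.058

FS = 1.06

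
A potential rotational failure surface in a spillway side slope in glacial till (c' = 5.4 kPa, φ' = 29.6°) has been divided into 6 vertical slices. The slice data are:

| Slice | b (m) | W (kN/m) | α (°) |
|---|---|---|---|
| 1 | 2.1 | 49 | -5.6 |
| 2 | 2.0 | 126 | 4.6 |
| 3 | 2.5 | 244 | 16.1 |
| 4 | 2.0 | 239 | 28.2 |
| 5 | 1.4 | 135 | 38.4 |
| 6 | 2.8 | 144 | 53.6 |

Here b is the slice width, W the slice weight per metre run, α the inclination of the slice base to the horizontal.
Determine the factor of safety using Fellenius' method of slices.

Ordinary method of slices: FS = Σ[c'·Δl_i + (W_i cosα_i)·tanφ'] / Σ W_i sinα_i, with Δl_i = b_i / cosα_i.
Slice 1: Δl = 2.1/cos(-5.6°) = 2.110 m; N'_1 = 49·cos(-5.6°) = 48.8; c'Δl = 11.39; W sinα = -4.8
Slice 2: Δl = 2.0/cos4.6° = 2.006 m; N'_2 = 126·cos4.6° = 125.6; c'Δl = 10.83; W sinα = 10.1
Slice 3: Δl = 2.5/cos16.1° = 2.602 m; N'_3 = 244·cos16.1° = 234.4; c'Δl = 14.05; W sinα = 67.7
Slice 4: Δl = 2.0/cos28.2° = 2.269 m; N'_4 = 239·cos28.2° = 210.6; c'Δl = 12.25; W sinα = 112.9
Slice 5: Δl = 1.4/cos38.4° = 1.786 m; N'_5 = 135·cos38.4° = 105.8; c'Δl = 9.65; W sinα = 83.9
Slice 6: Δl = 2.8/cos53.6° = 4.718 m; N'_6 = 144·cos53.6° = 85.5; c'Δl = 25.48; W sinα = 115.9
Σc'Δl = 83.7 kN/m; ΣN' = 810.7 kN/m; ΣW sinα = 385.7 kN/m
Resisting = 83.7 + 810.7·tan29.6° = 83.7 + 460.5 = 544.2 kN/m
FS = 544.2 / 385.7 = 1.411

FS = 1.41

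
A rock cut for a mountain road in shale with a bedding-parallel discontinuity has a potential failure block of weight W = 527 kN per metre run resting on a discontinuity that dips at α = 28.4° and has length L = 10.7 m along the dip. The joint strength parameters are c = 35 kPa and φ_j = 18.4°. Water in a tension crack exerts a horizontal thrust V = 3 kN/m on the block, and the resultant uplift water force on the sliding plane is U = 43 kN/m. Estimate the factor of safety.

FS = 2.03

Resolving the block weight along and normal to the plane and applying the Mohr–Coulomb strength on the joint:
N' = W cosα − U − V sinα = 527·cos28.4° − 43 − 3·sin28.4° = 419.1 kN/m
Driving force T = W sinα + V cosα = 527·sin28.4° + 3·cos28.4° = 253.3 kN/m
Resisting force R = c·L + N'·tanφ_j = 35·10.7 + 419.1·tan18.4° = 374.5 + 139.4 = 513.9 kN/m
FS = R / T = 513.9 / 253.3 = 2.029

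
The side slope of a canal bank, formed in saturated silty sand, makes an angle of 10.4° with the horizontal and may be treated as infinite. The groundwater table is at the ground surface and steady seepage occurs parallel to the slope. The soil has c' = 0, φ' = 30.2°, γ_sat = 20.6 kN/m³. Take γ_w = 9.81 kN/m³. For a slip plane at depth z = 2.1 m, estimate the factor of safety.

With seepage parallel to the slope and the water table at the surface, the effective normal stress on the slip plane uses the buoyant unit weight γ' = γ_sat − γ_w while the driving shear stress uses γ_sat:
FS = [c' + γ' z cos²β tanφ'] / [γ_sat z sinβ cosβ]
(For c' = 0 this reduces to FS = (γ'/γ_sat)·tanφ'/tanβ.)
γ' = 20.6 − 9.81 = 10.79 kN/m³
Numerator = 0.0 + 10.79·2.1·cos²10.4°·tan30.2° = 0.0 + 10.79·2.1·0.9674·0.5820 = 12.758 kPa
Denominator = 20.6·2.1·sin10.4°·cos10.4° = 20.6·2.1·0.1805·0.9836 = 7.681 kPa
FS = 12.758 / 7.681 = 1.661

FS = 1.66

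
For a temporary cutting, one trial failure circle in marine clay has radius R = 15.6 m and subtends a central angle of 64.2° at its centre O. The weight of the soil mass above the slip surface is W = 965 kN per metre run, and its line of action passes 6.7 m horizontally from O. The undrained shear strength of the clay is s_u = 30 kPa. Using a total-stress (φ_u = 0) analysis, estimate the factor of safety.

FS = 1.27

Taking moments about the centre O, the resisting moment is provided by the undrained shear strength acting along the arc:
Arc length L_a = R·θ = 15.6·(64.2°·π/180) = 15.6·1.1205 = 17.48 m
M_R = s_u·L_a·R = 30·17.48·15.6 = 8180.6 kN·m/m
M_D = W·d = 965·6.7 = 6465.5 kN·m/m
FS = M_R / M_D = 8180.6 / 6465.5 = 1.265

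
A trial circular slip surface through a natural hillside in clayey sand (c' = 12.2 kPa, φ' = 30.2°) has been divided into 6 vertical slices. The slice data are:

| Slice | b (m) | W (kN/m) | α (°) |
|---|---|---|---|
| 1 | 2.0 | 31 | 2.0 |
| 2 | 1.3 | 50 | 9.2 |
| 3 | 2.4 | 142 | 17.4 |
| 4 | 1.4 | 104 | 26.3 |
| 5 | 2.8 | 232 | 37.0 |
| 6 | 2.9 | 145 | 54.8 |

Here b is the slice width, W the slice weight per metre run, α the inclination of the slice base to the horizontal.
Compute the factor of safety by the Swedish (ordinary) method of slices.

FS = 1.49

Ordinary method of slices: FS = Σ[c'·Δl_i + (W_i cosα_i)·tanφ'] / Σ W_i sinα_i, with Δl_i = b_i / cosα_i.
Slice 1: Δl = 2.0/cos2.0° = 2.001 m; N'_1 = 31·cos2.0° = 31.0; c'Δl = 24.41; W sinα = 1.1
Slice 2: Δl = 1.3/cos9.2° = 1.317 m; N'_2 = 50·cos9.2° = 49.4; c'Δl = 16.07; W sinα = 8.0
Slice 3: Δl = 2.4/cos17.4° = 2.515 m; N'_3 = 142·cos17.4° = 135.5; c'Δl = 30.68; W sinα = 42.5
Slice 4: Δl = 1.4/cos26.3° = 1.562 m; N'_4 = 104·cos26.3° = 93.2; c'Δl = 19.05; W sinα = 46.1
Slice 5: Δl = 2.8/cos37.0° = 3.506 m; N'_5 = 232·cos37.0° = 185.3; c'Δl = 42.77; W sinα = 139.6
Slice 6: Δl = 2.9/cos54.8° = 5.031 m; N'_6 = 145·cos54.8° = 83.6; c'Δl = 61.38; W sinα = 118.5
Σc'Δl = 194.4 kN/m; ΣN' = 577.9 kN/m; ΣW sinα = 355.7 kN/m
Resisting = 194.4 + 577.9·tan30.2° = 194.4 + 336.4 = 530.7 kN/m
FS = 530.7 / 355.7 = 1.492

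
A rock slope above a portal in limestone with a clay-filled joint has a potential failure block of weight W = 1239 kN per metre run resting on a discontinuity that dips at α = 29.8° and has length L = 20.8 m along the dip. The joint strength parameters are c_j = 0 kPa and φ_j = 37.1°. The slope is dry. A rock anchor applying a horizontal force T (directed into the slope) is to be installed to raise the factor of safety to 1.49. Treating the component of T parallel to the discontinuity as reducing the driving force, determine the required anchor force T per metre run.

T = 63 kN/m

Resolving forces along and normal to the sliding plane, with the horizontal anchor force T adding T·sinα to the effective normal force and T·cosα acting up the plane against the driving force:
FS = [c_jL + (W cosα + T sinα) tanφ_j] / [W sinα − T cosα]
Without the anchor: N' = 1075.2 kN/m, driving T_d = 615.8 kN/m, resisting R = 0·20.8 + 1075.2·tan37.1° = 813.1 kN/m, FS = 1.32.
Setting FS = 1.49 and solving for T:
1.49·(615.8 − T cos29.8°) = 813.1 + T sin29.8°·tan37.1°
T·(sin29.8°·tan37.1° + 1.49·cos29.8°) = 1.49·615.8 − 813.1
T·(0.4970·0.7563 + 1.49·0.8678) = 917.5 − 813.1 = 104.3
T·1.6688 = 104.3
T = 62.5 kN/m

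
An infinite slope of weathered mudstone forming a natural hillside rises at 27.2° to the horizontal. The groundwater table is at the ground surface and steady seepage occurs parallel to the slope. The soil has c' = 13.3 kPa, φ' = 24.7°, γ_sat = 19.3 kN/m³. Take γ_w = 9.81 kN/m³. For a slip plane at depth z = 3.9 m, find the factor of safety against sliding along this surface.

With seepage parallel to the slope and the water table at the surface, the effective normal stress on the slip plane uses the buoyant unit weight γ' = γ_sat − γ_w while the driving shear stress uses γ_sat:
FS = [c' + γ' z cos²β tanφ'] / [γ_sat z sinβ cosβ]
γ' = 19.3 − 9.81 = 9.49 kN/m³
Numerator = 13.3 + 9.49·3.9·cos²27.2°·tan24.7° = 13.3 + 9.49·3.9·0.7911·0.4599 = 26.766 kPa
Denominator = 19.3·3.9·sin27.2°·cos27.2° = 19.3·3.9·0.4571·0.8894 = 30.601 kPa
FS = 26.766 / 30.601 = 0.875

FS = 0.87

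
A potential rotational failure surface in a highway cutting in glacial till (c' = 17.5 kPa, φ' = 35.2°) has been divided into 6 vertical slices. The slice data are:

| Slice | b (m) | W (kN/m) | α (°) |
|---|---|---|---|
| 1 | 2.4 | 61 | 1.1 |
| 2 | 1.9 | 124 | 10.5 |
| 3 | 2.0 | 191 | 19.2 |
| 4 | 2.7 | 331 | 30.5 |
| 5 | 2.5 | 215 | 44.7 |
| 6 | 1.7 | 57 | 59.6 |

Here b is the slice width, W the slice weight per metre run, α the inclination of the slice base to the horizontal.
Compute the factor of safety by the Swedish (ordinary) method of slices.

FS = 1.92

Ordinary method of slices: FS = Σ[c'·Δl_i + (W_i cosα_i)·tanφ'] / Σ W_i sinα_i, with Δl_i = b_i / cosα_i.
Slice 1: Δl = 2.4/cos1.1° = 2.400 m; N'_1 = 61·cos1.1° = 61.0; c'Δl = 42.01; W sinα = 1.2
Slice 2: Δl = 1.9/cos10.5° = 1.932 m; N'_2 = 124·cos10.5° = 121.9; c'Δl = 33.82; W sinα = 22.6
Slice 3: Δl = 2.0/cos19.2° = 2.118 m; N'_3 = 191·cos19.2° = 180.4; c'Δl = 37.06; W sinα = 62.8
Slice 4: Δl = 2.7/cos30.5° = 3.134 m; N'_4 = 331·cos30.5° = 285.2; c'Δl = 54.84; W sinα = 168.0
Slice 5: Δl = 2.5/cos44.7° = 3.517 m; N'_5 = 215·cos44.7° = 152.8; c'Δl = 61.55; W sinα = 151.2
Slice 6: Δl = 1.7/cos59.6° = 3.359 m; N'_6 = 57·cos59.6° = 28.8; c'Δl = 58.79; W sinα = 49.2
Σc'Δl = 288.1 kN/m; ΣN' = 830.2 kN/m; ΣW sinα = 455.0 kN/m
Resisting = 288.1 + 830.2·tan35.2° = 288.1 + 585.6 = 873.7 kN/m
FS = 873.7 / 455.0 = 1.920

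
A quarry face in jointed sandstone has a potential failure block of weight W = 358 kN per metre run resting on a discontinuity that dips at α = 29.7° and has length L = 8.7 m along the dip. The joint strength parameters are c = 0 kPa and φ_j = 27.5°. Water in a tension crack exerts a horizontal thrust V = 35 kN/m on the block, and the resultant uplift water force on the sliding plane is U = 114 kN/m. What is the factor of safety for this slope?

FS = 0.45

Resolving the block weight along and normal to the plane and applying the Mohr–Coulomb strength on the joint:
N' = W cosα − U − V sinα = 358·cos29.7° − 114 − 35·sin29.7° = 179.6 kN/m
Driving force T = W sinα + V cosα = 358·sin29.7° + 35·cos29.7° = 207.8 kN/m
Resisting force R = c·L + N'·tanφ_j = 0·8.7 + 179.6·tan27.5° = 0.0 + 93.5 = 93.5 kN/m
FS = R / T = 93.5 / 207.8 = 0.450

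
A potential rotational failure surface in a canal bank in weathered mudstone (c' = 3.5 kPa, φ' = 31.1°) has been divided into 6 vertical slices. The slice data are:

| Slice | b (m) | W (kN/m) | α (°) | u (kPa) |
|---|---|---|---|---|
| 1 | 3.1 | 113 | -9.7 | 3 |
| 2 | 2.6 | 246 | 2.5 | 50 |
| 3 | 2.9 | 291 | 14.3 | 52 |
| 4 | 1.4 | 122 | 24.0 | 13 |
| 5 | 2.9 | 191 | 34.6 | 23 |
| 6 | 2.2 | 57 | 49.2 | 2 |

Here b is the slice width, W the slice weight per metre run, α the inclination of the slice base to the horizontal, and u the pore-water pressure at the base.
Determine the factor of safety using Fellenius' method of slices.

FS = 1.46

Ordinary method of slices: FS = Σ[c'·Δl_i + (W_i cosα_i − u_i·Δl_i)·tanφ'] / Σ W_i sinα_i, with Δl_i = b_i / cosα_i.
Slice 1: Δl = 3.1/cos(-9.7°) = 3.145 m; N'_1 = 113·cos(-9.7°) − 3·3.145 = 101.9; c'Δl = 11.01; W sinα = -19.0
Slice 2: Δl = 2.6/cos2.5° = 2.602 m; N'_2 = 246·cos2.5° − 50·2.602 = 115.6; c'Δl = 9.11; W sinα = 10.7
Slice 3: Δl = 2.9/cos14.3° = 2.993 m; N'_3 = 291·cos14.3° − 52·2.993 = 126.4; c'Δl = 10.47; W sinα = 71.9
Slice 4: Δl = 1.4/cos24.0° = 1.532 m; N'_4 = 122·cos24.0° − 13·1.532 = 91.5; c'Δl = 5.36; W sinα = 49.6
Slice 5: Δl = 2.9/cos34.6° = 3.523 m; N'_5 = 191·cos34.6° − 23·3.523 = 76.2; c'Δl = 12.33; W sinα = 108.5
Slice 6: Δl = 2.2/cos49.2° = 3.367 m; N'_6 = 57·cos49.2° − 2·3.367 = 30.5; c'Δl = 11.78; W sinα = 43.1
Σc'Δl = 60.1 kN/m; ΣN' = 542.2 kN/m; ΣW sinα = 264.8 kN/m
Resisting = 60.1 + 542.2·tan31.1° = 60.1 + 327.1 = 387.1 kN/m
FS = 387.1 / 264.8 = 1.462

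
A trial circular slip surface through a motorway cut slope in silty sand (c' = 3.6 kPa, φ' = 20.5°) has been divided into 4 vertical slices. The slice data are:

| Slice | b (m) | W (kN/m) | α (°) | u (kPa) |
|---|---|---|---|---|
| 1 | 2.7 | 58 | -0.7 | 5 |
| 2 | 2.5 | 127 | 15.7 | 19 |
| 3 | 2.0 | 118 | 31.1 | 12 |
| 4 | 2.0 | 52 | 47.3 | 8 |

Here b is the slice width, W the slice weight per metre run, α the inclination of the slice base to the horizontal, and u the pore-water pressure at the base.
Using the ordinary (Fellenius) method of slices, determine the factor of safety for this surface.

Ordinary method of slices: FS = Σ[c'·Δl_i + (W_i cosα_i − u_i·Δl_i)·tanφ'] / Σ W_i sinα_i, with Δl_i = b_i / cosα_i.
Slice 1: Δl = 2.7/cos(-0.7°) = 2.700 m; N'_1 = 58·cos(-0.7°) − 5·2.700 = 44.5; c'Δl = 9.72; W sinα = -0.7
Slice 2: Δl = 2.5/cos15.7° = 2.597 m; N'_2 = 127·cos15.7° − 19·2.597 = 72.9; c'Δl = 9.35; W sinα = 34.4
Slice 3: Δl = 2.0/cos31.1° = 2.336 m; N'_3 = 118·cos31.1° − 12·2.336 = 73.0; c'Δl = 8.41; W sinα = 61.0
Slice 4: Δl = 2.0/cos47.3° = 2.949 m; N'_4 = 52·cos47.3° − 8·2.949 = 11.7; c'Δl = 10.62; W sinα = 38.2
Σc'Δl = 38.1 kN/m; ΣN' = 202.1 kN/m; ΣW sinα = 132.8 kN/m
Resisting = 38.1 + 202.1·tan20.5° = 38.1 + 75.6 = 113.7 kN/m
FS = 113.7 / 132.8 = 0.856

FS = 0.86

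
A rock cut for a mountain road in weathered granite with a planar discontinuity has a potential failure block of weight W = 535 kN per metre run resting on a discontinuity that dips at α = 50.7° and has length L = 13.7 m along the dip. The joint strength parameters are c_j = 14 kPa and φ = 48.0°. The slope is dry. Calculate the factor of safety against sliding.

FS = 1.37

Resolving the block weight along and normal to the plane and applying the Mohr–Coulomb strength on the joint:
N' = W cosα = 535·cos50.7° = 338.9 kN/m
Driving force T = W sinα = 535·sin50.7° = 414.0 kN/m
Resisting force R = c_j·L + N'·tanφ = 14·13.7 + 338.9·tan48.0° = 191.8 + 376.3 = 568.1 kN/m
FS = R / T = 568.1 / 414.0 = 1.372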